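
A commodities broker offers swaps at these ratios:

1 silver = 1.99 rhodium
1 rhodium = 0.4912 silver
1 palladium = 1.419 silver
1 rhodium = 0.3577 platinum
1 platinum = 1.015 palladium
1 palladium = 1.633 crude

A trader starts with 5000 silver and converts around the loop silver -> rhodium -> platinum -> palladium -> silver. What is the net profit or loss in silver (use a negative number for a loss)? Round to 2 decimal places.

126.14

5000 silver × 1.99 = 9950 rhodium
9950 rhodium × 0.3577 = 3559.115 platinum
3559.115 platinum × 1.015 = 3612.501725 palladium
3612.501725 palladium × 1.419 = 5126.139947775 silver
Net change: 5126.139947775 − 5000 = 126.139947775 silver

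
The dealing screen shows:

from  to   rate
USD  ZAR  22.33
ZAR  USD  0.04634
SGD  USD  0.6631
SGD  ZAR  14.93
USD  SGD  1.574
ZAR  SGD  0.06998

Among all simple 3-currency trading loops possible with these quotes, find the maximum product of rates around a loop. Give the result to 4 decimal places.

USD→SGD→ZAR→USD: 1.574 × 14.93 × 0.04634 = 1.08898
USD→ZAR→SGD→USD: 22.33 × 0.06998 × 0.6631 = 1.03620
Maximum is USD→SGD→ZAR→USD at 1.0890; arbitrage exists.

1.0890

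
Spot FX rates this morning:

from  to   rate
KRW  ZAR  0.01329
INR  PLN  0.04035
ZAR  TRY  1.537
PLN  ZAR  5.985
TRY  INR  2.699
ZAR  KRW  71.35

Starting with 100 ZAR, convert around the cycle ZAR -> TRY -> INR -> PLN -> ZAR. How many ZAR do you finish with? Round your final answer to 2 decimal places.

100 ZAR × 1.537 = 153.7 TRY
153.7 TRY × 2.699 = 414.8363 INR
414.8363 INR × 0.04035 = 16.738644705 PLN
16.738644705 PLN × 5.985 = 100.180788559425 ZAR

100.18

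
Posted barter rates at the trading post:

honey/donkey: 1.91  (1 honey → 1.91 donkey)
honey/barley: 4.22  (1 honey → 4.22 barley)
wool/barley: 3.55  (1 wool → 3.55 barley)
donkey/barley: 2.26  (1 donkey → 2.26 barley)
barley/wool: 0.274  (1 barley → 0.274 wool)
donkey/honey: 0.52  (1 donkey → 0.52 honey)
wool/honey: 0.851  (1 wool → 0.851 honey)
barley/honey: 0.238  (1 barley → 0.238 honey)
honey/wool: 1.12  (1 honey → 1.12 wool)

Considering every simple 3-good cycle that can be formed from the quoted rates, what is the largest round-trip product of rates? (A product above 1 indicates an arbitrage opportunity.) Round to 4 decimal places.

1.0274

barley→honey→donkey→barley: 0.238 × 1.91 × 2.26 = 1.02735
wool→honey→barley→wool: 0.851 × 4.22 × 0.274 = 0.98399
wool→barley→honey→wool: 3.55 × 0.238 × 1.12 = 0.94629
Maximum is barley→honey→donkey→barley at 1.0274; arbitrage exists.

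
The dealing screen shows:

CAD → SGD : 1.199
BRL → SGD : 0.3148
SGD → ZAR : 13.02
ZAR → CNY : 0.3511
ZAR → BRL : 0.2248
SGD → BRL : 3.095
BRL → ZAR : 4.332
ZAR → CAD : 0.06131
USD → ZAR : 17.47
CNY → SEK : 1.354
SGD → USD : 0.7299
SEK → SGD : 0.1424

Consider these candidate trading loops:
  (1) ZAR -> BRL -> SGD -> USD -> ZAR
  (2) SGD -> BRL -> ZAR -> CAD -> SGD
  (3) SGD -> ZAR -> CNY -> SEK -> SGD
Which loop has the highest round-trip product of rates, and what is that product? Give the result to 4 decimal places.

0.9856

(1) 0.2248 × 0.3148 × 0.7299 × 17.47 = 0.90238
(2) 3.095 × 4.332 × 0.06131 × 1.199 = 0.98560
(3) 13.02 × 0.3511 × 1.354 × 0.1424 = 0.88139
Highest is cycle (2) at 0.9856 (≤1, no arbitrage).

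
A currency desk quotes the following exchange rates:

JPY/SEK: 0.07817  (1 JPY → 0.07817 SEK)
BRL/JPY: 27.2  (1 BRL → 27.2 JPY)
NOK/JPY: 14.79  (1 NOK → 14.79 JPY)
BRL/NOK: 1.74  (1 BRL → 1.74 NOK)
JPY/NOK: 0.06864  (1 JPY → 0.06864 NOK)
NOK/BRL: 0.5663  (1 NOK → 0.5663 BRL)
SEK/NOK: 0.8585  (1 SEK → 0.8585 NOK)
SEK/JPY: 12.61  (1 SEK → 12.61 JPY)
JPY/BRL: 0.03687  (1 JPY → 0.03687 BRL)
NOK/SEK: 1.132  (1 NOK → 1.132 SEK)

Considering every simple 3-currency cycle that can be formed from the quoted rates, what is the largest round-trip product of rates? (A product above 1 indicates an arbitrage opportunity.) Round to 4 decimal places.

JPY→NOK→BRL→JPY: 0.06864 × 0.5663 × 27.2 = 1.05729
JPY→SEK→NOK→JPY: 0.07817 × 0.8585 × 14.79 = 0.99254
JPY→NOK→SEK→JPY: 0.06864 × 1.132 × 12.61 = 0.97980
JPY→BRL→NOK→JPY: 0.03687 × 1.74 × 14.79 = 0.94883
Maximum is JPY→NOK→BRL→JPY at 1.0573; arbitrage exists.

1.0573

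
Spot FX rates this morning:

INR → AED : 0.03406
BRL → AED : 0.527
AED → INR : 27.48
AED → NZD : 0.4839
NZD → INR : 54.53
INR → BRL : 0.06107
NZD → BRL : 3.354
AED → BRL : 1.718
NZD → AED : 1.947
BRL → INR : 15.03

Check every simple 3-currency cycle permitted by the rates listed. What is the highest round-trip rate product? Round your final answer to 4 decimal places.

INR→AED→NZD→INR: 0.03406 × 0.4839 × 54.53 = 0.89874
INR→BRL→AED→INR: 0.06107 × 0.527 × 27.48 = 0.88441
INR→AED→BRL→INR: 0.03406 × 1.718 × 15.03 = 0.87948
BRL→AED→NZD→BRL: 0.527 × 0.4839 × 3.354 = 0.85532
Maximum is INR→AED→NZD→INR at 0.8987; no arbitrage — every cycle loses value.

0.8987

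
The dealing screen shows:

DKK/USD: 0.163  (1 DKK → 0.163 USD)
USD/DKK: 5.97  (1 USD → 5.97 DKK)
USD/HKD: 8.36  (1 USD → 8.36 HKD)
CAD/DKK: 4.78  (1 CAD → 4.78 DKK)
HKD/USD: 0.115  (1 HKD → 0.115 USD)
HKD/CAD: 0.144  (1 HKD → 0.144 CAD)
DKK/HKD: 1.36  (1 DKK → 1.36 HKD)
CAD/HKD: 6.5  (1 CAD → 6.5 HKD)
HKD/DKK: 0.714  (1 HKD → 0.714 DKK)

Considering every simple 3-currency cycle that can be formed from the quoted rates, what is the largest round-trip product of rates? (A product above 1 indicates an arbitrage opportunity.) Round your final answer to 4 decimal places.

HKD→DKK→USD→HKD: 0.714 × 0.163 × 8.36 = 0.97295
HKD→CAD→DKK→HKD: 0.144 × 4.78 × 1.36 = 0.93612
HKD→USD→DKK→HKD: 0.115 × 5.97 × 1.36 = 0.93371
Maximum is HKD→DKK→USD→HKD at 0.9730; no arbitrage — every cycle loses value.

0.9730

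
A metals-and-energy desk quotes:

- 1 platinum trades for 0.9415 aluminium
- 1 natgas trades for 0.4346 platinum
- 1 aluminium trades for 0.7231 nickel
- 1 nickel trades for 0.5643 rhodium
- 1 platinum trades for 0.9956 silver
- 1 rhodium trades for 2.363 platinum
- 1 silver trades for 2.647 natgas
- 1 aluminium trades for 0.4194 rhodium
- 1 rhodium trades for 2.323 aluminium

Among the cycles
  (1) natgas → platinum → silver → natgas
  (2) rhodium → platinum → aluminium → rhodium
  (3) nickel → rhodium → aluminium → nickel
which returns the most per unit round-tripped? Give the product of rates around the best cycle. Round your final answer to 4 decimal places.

1.1453

(1) 0.4346 × 0.9956 × 2.647 = 1.14532
(2) 2.363 × 0.9415 × 0.4194 = 0.93307
(3) 0.5643 × 2.323 × 0.7231 = 0.94789
Highest is cycle (1) at 1.1453 (>1, arbitrage).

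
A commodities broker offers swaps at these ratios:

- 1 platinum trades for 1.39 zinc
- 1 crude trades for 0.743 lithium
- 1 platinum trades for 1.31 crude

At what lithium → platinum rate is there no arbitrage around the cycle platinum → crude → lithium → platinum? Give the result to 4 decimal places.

Known legs of the cycle: 1.31 × 0.743 = 0.97333
For no arbitrage the full-cycle product must be 1, so the missing rate is 1 / 0.97333 ≈ 1.027401.

1.0274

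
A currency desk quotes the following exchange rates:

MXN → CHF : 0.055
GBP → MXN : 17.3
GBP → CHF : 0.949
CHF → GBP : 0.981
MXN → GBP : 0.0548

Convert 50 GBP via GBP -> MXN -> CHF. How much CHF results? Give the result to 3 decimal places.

50 GBP × 17.3 = 865 MXN
865 MXN × 0.055 = 47.575 CHF

47.575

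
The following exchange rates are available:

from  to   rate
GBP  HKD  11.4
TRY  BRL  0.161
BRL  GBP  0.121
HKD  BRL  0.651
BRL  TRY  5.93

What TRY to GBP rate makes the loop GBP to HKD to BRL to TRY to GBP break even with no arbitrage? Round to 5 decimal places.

Known legs of the cycle: 11.4 × 0.651 × 5.93 = 44.008902
For no arbitrage the full-cycle product must be 1, so the missing rate is 1 / 44.008902 ≈ 0.0227227.

0.02272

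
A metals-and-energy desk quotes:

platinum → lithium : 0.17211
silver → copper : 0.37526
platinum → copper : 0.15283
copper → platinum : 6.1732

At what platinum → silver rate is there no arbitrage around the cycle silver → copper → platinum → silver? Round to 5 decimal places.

Known legs of the cycle: 0.37526 × 6.1732 = 2.316555032
For no arbitrage the full-cycle product must be 1, so the missing rate is 1 / 2.316555032 ≈ 0.4316755.

0.43168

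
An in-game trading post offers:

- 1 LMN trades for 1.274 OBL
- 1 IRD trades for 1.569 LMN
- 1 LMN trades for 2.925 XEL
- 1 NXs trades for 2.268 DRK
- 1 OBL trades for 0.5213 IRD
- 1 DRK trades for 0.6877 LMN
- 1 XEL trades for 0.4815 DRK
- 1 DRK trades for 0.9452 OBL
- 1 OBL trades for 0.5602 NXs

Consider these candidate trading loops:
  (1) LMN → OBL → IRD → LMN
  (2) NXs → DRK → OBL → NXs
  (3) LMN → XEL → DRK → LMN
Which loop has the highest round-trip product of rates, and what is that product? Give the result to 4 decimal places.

1.2009

(1) 1.274 × 0.5213 × 1.569 = 1.04203
(2) 2.268 × 0.9452 × 0.5602 = 1.20091
(3) 2.925 × 0.4815 × 0.6877 = 0.96855
Highest is cycle (2) at 1.2009 (>1, arbitrage).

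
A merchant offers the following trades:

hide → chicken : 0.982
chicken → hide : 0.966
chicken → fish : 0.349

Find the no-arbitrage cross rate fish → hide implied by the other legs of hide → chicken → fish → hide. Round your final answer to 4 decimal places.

Known legs of the cycle: 0.982 × 0.349 = 0.342718
For no arbitrage the full-cycle product must be 1, so the missing rate is 1 / 0.342718 ≈ 2.917851.

2.9179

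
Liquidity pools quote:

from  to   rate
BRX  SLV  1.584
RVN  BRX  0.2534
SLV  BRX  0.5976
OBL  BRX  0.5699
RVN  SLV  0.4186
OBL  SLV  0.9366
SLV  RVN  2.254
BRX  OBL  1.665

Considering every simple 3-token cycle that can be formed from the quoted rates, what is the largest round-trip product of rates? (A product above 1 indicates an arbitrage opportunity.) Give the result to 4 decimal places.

0.9319

SLV→BRX→OBL→SLV: 0.5976 × 1.665 × 0.9366 = 0.93192
RVN→BRX→SLV→RVN: 0.2534 × 1.584 × 2.254 = 0.90472
Maximum is SLV→BRX→OBL→SLV at 0.9319; no arbitrage — every cycle loses value.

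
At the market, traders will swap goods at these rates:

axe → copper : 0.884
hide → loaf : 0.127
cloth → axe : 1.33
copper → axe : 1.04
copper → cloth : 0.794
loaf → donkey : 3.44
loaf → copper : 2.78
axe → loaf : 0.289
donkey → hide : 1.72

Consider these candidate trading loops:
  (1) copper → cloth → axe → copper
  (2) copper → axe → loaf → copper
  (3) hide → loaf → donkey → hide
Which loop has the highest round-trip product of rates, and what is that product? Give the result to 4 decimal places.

0.9335

(1) 0.794 × 1.33 × 0.884 = 0.93352
(2) 1.04 × 0.289 × 2.78 = 0.83556
(3) 0.127 × 3.44 × 1.72 = 0.75143
Highest is cycle (1) at 0.9335 (≤1, no arbitrage).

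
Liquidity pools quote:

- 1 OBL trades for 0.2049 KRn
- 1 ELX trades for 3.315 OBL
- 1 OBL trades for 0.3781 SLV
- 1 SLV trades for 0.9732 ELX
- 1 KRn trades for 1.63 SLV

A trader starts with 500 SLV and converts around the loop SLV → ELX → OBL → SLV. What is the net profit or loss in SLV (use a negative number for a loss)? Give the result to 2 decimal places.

109.91

500 SLV × 0.9732 = 486.6 ELX
486.6 ELX × 3.315 = 1613.079 OBL
1613.079 OBL × 0.3781 = 609.9051699 SLV
Net change: 609.9051699 − 500 = 109.9051699 SLV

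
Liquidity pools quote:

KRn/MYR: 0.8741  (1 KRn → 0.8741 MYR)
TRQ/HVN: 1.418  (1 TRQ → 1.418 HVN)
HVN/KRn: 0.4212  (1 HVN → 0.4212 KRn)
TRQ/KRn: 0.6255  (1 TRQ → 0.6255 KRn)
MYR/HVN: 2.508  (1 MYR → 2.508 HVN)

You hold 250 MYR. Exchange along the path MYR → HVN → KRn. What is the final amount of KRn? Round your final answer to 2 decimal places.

250 MYR × 2.508 = 627 HVN
627 HVN × 0.4212 = 264.0924 KRn

264.09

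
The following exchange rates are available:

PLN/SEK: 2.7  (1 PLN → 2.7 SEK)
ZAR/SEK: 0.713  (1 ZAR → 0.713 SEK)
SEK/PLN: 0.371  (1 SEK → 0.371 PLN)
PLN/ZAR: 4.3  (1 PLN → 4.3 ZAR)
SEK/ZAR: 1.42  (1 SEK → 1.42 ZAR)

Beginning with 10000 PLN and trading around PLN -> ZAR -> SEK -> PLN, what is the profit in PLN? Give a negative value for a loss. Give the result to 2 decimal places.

10000 PLN × 4.3 = 43000 ZAR
43000 ZAR × 0.713 = 30659 SEK
30659 SEK × 0.371 = 11374.489 PLN
Net change: 11374.489 − 10000 = 1374.489 PLN

1374.49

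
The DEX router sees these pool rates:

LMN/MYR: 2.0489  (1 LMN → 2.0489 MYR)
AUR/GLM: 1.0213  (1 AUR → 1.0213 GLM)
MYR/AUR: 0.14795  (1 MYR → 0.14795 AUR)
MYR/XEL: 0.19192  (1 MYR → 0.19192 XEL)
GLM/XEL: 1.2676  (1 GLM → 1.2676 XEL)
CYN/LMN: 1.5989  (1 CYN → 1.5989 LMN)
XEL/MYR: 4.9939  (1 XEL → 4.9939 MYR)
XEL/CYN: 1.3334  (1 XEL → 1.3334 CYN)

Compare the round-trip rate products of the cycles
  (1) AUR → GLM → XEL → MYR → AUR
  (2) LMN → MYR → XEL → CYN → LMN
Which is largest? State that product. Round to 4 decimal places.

0.9565

(1) 1.0213 × 1.2676 × 4.9939 × 0.14795 = 0.95651
(2) 2.0489 × 0.19192 × 1.3334 × 1.5989 = 0.83834
Highest is cycle (1) at 0.9565 (≤1, no arbitrage).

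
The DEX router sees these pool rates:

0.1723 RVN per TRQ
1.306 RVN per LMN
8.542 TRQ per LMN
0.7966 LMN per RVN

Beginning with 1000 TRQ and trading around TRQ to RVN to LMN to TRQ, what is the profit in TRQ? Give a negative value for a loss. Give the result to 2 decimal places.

172.43

1000 TRQ × 0.1723 = 172.3 RVN
172.3 RVN × 0.7966 = 137.25418 LMN
137.25418 LMN × 8.542 = 1172.42520556 TRQ
Net change: 1172.42520556 − 1000 = 172.42520556 TRQ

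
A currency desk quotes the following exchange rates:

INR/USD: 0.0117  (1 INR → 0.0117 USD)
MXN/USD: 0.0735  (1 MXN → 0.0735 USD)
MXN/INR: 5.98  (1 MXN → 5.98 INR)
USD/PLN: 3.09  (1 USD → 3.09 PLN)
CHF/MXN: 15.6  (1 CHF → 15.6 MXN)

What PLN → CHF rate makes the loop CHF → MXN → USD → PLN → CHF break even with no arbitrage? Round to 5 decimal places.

Known legs of the cycle: 15.6 × 0.0735 × 3.09 = 3.542994
For no arbitrage the full-cycle product must be 1, so the missing rate is 1 / 3.542994 ≈ 0.2822472.

0.28225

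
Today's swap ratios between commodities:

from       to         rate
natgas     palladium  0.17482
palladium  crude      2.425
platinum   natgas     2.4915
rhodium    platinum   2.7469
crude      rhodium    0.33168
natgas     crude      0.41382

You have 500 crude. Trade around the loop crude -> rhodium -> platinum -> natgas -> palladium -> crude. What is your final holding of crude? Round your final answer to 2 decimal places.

500 crude × 0.33168 = 165.84 rhodium
165.84 rhodium × 2.7469 = 455.545896 platinum
455.545896 platinum × 2.4915 = 1134.992599884 natgas
1134.992599884 natgas × 0.17482 = 198.41940631172088 palladium
198.41940631172088 palladium × 2.425 = 481.167060305923134 crude

481.17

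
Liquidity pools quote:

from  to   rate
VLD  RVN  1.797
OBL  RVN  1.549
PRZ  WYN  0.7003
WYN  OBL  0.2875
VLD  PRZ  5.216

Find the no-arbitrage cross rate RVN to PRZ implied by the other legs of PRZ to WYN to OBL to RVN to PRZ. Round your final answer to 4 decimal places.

Known legs of the cycle: 0.7003 × 0.2875 × 1.549 = 0.31186985125
For no arbitrage the full-cycle product must be 1, so the missing rate is 1 / 0.31186985125 ≈ 3.206466.

3.2065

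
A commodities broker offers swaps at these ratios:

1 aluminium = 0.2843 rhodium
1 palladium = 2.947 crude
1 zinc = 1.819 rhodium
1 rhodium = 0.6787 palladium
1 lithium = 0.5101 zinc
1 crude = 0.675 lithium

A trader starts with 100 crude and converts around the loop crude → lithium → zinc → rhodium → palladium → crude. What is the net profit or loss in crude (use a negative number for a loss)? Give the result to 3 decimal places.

100 crude × 0.675 = 67.5 lithium
67.5 lithium × 0.5101 = 34.43175 zinc
34.43175 zinc × 1.819 = 62.63135325 rhodium
62.63135325 rhodium × 0.6787 = 42.507899450775 palladium
42.507899450775 palladium × 2.947 = 125.270779681433925 crude
Net change: 125.270779681433925 − 100 = 25.270779681433925 crude

25.271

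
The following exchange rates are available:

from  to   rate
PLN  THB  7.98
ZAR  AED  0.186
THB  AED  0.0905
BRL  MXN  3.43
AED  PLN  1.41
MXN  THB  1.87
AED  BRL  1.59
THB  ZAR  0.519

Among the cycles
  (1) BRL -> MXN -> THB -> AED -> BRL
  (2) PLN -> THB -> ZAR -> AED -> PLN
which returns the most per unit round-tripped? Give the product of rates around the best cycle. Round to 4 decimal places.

1.0862

(1) 3.43 × 1.87 × 0.0905 × 1.59 = 0.92296
(2) 7.98 × 0.519 × 0.186 × 1.41 = 1.08618
Highest is cycle (2) at 1.0862 (>1, arbitrage).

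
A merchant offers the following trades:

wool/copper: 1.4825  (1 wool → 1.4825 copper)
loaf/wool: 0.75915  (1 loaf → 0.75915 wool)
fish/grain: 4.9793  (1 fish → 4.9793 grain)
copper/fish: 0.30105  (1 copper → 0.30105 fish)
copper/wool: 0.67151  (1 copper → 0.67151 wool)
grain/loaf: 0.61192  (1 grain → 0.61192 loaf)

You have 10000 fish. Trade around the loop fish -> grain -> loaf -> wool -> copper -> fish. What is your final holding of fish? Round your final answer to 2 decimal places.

10323.43

10000 fish × 4.9793 = 49793 grain
49793 grain × 0.61192 = 30469.33256 loaf
30469.33256 loaf × 0.75915 = 23130.793812924 wool
23130.793812924 wool × 1.4825 = 34291.40182765983 copper
34291.40182765983 copper × 0.30105 = 10323.4265202169918215 fish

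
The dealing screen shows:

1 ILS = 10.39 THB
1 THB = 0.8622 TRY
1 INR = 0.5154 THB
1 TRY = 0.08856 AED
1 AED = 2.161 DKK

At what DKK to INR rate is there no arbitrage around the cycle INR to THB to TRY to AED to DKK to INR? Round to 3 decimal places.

11.759

Known legs of the cycle: 0.5154 × 0.8622 × 0.08856 × 2.161 = 0.0850442210191008
For no arbitrage the full-cycle product must be 1, so the missing rate is 1 / 0.0850442210191008 ≈ 11.75859.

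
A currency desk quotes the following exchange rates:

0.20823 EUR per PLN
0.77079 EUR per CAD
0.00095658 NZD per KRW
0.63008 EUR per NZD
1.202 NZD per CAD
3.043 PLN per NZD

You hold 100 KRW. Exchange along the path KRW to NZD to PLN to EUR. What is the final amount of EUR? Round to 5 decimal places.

100 KRW × 0.00095658 = 0.095658 NZD
0.095658 NZD × 3.043 = 0.291087294 PLN
0.291087294 PLN × 0.20823 = 0.06061310722962 EUR

0.06061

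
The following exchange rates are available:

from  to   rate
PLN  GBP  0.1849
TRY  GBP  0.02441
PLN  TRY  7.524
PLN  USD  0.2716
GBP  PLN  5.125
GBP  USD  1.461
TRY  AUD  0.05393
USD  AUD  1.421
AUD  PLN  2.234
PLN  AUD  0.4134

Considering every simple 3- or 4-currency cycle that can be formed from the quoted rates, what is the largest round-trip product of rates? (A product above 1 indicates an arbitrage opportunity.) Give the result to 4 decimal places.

0.9413

GBP→PLN→TRY→GBP: 5.125 × 7.524 × 0.02441 = 0.94126
AUD→PLN→TRY→AUD: 2.234 × 7.524 × 0.05393 = 0.90649
USD→AUD→PLN→USD: 1.421 × 2.234 × 0.2716 = 0.86220
GBP→USD→AUD→PLN→GBP: 1.461 × 1.421 × 2.234 × 0.1849 = 0.85756
Maximum is GBP→PLN→TRY→GBP at 0.9413; no arbitrage — every cycle loses value.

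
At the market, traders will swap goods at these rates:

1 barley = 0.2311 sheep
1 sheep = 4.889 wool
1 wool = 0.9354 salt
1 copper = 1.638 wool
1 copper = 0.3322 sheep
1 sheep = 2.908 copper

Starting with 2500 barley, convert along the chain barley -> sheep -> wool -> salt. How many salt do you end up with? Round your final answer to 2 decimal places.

2642.15

2500 barley × 0.2311 = 577.75 sheep
577.75 sheep × 4.889 = 2824.61975 wool
2824.61975 wool × 0.9354 = 2642.14931415 salt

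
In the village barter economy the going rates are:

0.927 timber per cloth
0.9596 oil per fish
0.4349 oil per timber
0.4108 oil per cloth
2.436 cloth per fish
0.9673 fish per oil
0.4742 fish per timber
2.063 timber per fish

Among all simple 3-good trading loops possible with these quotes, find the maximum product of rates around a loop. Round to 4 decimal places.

cloth→timber→fish→cloth: 0.927 × 0.4742 × 2.436 = 1.07083
oil→fish→cloth→oil: 0.9673 × 2.436 × 0.4108 = 0.96799
oil→fish→timber→oil: 0.9673 × 2.063 × 0.4349 = 0.86786
Maximum is cloth→timber→fish→cloth at 1.0708; arbitrage exists.

1.0708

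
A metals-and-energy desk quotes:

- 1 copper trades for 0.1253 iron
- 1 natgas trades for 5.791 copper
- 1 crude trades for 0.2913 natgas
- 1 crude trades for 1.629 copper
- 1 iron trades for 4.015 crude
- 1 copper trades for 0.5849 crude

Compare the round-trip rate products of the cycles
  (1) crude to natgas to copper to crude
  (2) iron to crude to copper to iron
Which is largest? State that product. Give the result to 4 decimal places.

0.9867

(1) 0.2913 × 5.791 × 0.5849 = 0.98668
(2) 4.015 × 1.629 × 0.1253 = 0.81952
Highest is cycle (1) at 0.9867 (≤1, no arbitrage).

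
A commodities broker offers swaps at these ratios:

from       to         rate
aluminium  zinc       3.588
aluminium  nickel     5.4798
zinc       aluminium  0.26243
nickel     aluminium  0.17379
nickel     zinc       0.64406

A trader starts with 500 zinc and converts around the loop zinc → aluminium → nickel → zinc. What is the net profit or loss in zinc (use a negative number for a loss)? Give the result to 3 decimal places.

-36.900

500 zinc × 0.26243 = 131.215 aluminium
131.215 aluminium × 5.4798 = 719.031957 nickel
719.031957 nickel × 0.64406 = 463.09972222542 zinc
Net change: 463.09972222542 − 500 = -36.90027777458 zinc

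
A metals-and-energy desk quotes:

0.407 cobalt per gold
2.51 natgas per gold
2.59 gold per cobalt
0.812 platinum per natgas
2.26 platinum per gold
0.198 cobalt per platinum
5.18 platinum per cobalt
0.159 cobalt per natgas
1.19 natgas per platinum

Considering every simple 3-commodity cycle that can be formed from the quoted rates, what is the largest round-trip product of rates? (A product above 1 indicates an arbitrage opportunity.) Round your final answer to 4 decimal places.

1.1590

cobalt→gold→platinum→cobalt: 2.59 × 2.26 × 0.198 = 1.15897
cobalt→gold→natgas→cobalt: 2.59 × 2.51 × 0.159 = 1.03364
cobalt→platinum→natgas→cobalt: 5.18 × 1.19 × 0.159 = 0.98011
Maximum is cobalt→gold→platinum→cobalt at 1.1590; arbitrage exists.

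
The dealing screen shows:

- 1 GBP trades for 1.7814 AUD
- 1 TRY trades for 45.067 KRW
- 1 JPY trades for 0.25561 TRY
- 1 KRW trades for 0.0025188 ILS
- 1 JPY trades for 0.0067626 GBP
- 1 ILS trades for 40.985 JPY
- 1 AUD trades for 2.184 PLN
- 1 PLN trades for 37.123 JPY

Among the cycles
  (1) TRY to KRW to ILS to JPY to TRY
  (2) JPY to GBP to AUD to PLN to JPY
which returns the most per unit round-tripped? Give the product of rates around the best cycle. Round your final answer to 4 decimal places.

1.1892

(1) 45.067 × 0.0025188 × 40.985 × 0.25561 = 1.18920
(2) 0.0067626 × 1.7814 × 2.184 × 37.123 = 0.97672
Highest is cycle (1) at 1.1892 (>1, arbitrage).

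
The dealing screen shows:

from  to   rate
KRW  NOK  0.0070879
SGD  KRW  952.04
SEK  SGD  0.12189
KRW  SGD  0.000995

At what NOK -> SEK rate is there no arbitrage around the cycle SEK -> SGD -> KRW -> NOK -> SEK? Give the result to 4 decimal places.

Known legs of the cycle: 0.12189 × 952.04 × 0.0070879 = 0.82250937047724
For no arbitrage the full-cycle product must be 1, so the missing rate is 1 / 0.82250937047724 ≈ 1.215792.

1.2158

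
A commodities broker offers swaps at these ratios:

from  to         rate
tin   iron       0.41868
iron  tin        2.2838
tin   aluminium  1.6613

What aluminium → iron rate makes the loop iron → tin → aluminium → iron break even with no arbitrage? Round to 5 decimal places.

Known legs of the cycle: 2.2838 × 1.6613 = 3.79407694
For no arbitrage the full-cycle product must be 1, so the missing rate is 1 / 3.79407694 ≈ 0.2635687.

0.26357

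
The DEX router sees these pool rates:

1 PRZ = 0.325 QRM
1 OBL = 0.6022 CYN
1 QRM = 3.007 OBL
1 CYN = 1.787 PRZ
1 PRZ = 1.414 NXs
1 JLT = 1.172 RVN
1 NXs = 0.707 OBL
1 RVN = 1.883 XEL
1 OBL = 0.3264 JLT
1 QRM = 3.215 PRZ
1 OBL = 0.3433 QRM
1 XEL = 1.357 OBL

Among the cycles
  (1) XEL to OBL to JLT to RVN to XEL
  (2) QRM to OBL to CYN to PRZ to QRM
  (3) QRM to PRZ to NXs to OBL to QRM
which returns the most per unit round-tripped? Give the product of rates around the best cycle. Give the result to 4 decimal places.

(1) 1.357 × 0.3264 × 1.172 × 1.883 = 0.97748
(2) 3.007 × 0.6022 × 1.787 × 0.325 = 1.05168
(3) 3.215 × 1.414 × 0.707 × 0.3433 = 1.10338
Highest is cycle (3) at 1.1034 (>1, arbitrage).

1.1034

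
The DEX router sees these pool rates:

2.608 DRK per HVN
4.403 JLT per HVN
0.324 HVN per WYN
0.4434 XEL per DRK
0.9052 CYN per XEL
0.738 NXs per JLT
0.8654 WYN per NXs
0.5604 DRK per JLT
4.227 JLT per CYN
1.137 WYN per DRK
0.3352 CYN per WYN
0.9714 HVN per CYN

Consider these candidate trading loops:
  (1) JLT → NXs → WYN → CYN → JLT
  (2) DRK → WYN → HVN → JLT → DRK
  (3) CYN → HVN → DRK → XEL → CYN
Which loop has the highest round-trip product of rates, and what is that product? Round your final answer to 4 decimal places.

(1) 0.738 × 0.8654 × 0.3352 × 4.227 = 0.90492
(2) 1.137 × 0.324 × 4.403 × 0.5604 = 0.90898
(3) 0.9714 × 2.608 × 0.4434 × 0.9052 = 1.01682
Highest is cycle (3) at 1.0168 (>1, arbitrage).

1.0168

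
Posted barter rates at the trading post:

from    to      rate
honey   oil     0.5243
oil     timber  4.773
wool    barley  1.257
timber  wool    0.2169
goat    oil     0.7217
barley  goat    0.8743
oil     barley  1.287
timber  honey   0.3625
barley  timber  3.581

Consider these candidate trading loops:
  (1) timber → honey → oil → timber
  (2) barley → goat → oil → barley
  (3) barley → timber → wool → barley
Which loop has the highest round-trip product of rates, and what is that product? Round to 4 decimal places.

0.9763

(1) 0.3625 × 0.5243 × 4.773 = 0.90715
(2) 0.8743 × 0.7217 × 1.287 = 0.81207
(3) 3.581 × 0.2169 × 1.257 = 0.97634
Highest is cycle (3) at 0.9763 (≤1, no arbitrage).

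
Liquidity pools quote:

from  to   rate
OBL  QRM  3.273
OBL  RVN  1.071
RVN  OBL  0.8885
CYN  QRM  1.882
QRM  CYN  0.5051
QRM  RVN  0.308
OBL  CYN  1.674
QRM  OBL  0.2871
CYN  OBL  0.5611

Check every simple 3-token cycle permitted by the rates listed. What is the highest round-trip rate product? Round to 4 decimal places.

0.9276

QRM→CYN→OBL→QRM: 0.5051 × 0.5611 × 3.273 = 0.92761
QRM→OBL→CYN→QRM: 0.2871 × 1.674 × 1.882 = 0.90450
QRM→RVN→OBL→QRM: 0.308 × 0.8885 × 3.273 = 0.89568
Maximum is QRM→CYN→OBL→QRM at 0.9276; no arbitrage — every cycle loses value.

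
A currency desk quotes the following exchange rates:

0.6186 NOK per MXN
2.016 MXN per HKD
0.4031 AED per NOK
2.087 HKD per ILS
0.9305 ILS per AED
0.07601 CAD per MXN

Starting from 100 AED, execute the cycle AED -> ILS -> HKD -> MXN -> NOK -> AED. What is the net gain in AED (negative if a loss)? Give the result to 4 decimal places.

100 AED × 0.9305 = 93.05 ILS
93.05 ILS × 2.087 = 194.19535 HKD
194.19535 HKD × 2.016 = 391.4978256 MXN
391.4978256 MXN × 0.6186 = 242.18055491616 NOK
242.18055491616 NOK × 0.4031 = 97.622981686704096 AED
Net change: 97.622981686704096 − 100 = -2.377018313295904 AED

-2.3770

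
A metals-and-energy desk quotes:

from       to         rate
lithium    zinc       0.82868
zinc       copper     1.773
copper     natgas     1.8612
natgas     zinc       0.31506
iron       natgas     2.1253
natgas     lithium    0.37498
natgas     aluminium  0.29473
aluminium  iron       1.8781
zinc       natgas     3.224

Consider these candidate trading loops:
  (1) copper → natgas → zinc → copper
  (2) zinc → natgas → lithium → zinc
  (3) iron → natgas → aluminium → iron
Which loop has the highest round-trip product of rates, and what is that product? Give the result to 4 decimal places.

1.1764

(1) 1.8612 × 0.31506 × 1.773 = 1.03967
(2) 3.224 × 0.37498 × 0.82868 = 1.00182
(3) 2.1253 × 0.29473 × 1.8781 = 1.17642
Highest is cycle (3) at 1.1764 (>1, arbitrage).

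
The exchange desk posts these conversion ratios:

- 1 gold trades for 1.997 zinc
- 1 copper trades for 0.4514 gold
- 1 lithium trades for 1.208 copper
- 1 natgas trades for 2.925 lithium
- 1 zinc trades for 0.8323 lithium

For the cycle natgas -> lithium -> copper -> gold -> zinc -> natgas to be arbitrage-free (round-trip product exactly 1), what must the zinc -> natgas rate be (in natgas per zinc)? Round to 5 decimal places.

Known legs of the cycle: 2.925 × 1.208 × 0.4514 × 1.997 = 3.18516858972
For no arbitrage the full-cycle product must be 1, so the missing rate is 1 / 3.18516858972 ≈ 0.3139551.

0.31396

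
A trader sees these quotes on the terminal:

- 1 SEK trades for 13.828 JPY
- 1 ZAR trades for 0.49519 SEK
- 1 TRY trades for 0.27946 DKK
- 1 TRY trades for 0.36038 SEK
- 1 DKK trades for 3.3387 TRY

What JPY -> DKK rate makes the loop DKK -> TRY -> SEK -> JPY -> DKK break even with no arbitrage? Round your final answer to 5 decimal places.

0.06010

Known legs of the cycle: 3.3387 × 0.36038 × 13.828 = 16.637859362568
For no arbitrage the full-cycle product must be 1, so the missing rate is 1 / 16.637859362568 ≈ 0.0601039.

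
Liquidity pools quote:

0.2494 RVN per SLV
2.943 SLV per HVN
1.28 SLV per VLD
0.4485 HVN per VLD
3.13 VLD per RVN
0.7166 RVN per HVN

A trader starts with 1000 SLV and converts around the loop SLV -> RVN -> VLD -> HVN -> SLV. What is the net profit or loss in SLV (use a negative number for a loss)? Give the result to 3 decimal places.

1000 SLV × 0.2494 = 249.4 RVN
249.4 RVN × 3.13 = 780.622 VLD
780.622 VLD × 0.4485 = 350.108967 HVN
350.108967 HVN × 2.943 = 1030.370689881 SLV
Net change: 1030.370689881 − 1000 = 30.370689881 SLV

30.371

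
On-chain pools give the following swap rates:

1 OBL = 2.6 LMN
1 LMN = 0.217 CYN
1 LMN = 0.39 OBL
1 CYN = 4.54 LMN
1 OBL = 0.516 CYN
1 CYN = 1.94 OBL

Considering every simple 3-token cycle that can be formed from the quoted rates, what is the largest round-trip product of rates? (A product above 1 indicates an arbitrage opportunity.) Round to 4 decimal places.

1.0945

OBL→LMN→CYN→OBL: 2.6 × 0.217 × 1.94 = 1.09455
OBL→CYN→LMN→OBL: 0.516 × 4.54 × 0.39 = 0.91363
Maximum is OBL→LMN→CYN→OBL at 1.0945; arbitrage exists.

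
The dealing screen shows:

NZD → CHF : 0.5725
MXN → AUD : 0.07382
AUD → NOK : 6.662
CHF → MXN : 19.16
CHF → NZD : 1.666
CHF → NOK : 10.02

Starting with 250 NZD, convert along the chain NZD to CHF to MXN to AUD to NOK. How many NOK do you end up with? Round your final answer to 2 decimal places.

1348.62

250 NZD × 0.5725 = 143.125 CHF
143.125 CHF × 19.16 = 2742.275 MXN
2742.275 MXN × 0.07382 = 202.4347405 AUD
202.4347405 AUD × 6.662 = 1348.620241211 NOK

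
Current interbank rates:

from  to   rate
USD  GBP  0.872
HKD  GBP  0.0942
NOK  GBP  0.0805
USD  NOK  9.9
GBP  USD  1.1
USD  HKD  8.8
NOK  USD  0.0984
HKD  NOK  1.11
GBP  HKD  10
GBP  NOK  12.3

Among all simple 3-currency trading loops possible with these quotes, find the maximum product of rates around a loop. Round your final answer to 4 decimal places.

GBP→NOK→USD→GBP: 12.3 × 0.0984 × 0.872 = 1.05540
HKD→NOK→USD→HKD: 1.11 × 0.0984 × 8.8 = 0.96117
GBP→USD→HKD→GBP: 1.1 × 8.8 × 0.0942 = 0.91186
GBP→HKD→NOK→GBP: 10 × 1.11 × 0.0805 = 0.89355
GBP→USD→NOK→GBP: 1.1 × 9.9 × 0.0805 = 0.87665
Maximum is GBP→NOK→USD→GBP at 1.0554; arbitrage exists.

1.0554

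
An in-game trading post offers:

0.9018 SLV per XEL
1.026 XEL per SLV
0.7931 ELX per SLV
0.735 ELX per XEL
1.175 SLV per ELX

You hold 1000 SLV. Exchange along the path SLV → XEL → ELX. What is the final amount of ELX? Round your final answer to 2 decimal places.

754.11

1000 SLV × 1.026 = 1026 XEL
1026 XEL × 0.735 = 754.11 ELX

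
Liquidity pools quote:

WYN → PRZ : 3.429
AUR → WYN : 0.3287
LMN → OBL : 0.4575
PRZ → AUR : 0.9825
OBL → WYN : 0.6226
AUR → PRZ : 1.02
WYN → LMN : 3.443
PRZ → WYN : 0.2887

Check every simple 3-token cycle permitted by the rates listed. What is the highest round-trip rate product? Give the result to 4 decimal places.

1.1074

WYN→PRZ→AUR→WYN: 3.429 × 0.9825 × 0.3287 = 1.10739
WYN→LMN→OBL→WYN: 3.443 × 0.4575 × 0.6226 = 0.98070
Maximum is WYN→PRZ→AUR→WYN at 1.1074; arbitrage exists.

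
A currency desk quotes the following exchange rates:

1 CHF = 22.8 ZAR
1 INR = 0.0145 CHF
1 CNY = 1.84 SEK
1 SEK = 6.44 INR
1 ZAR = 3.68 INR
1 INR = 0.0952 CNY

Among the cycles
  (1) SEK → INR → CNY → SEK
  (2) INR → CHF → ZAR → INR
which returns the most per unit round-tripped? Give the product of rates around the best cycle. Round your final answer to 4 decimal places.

(1) 6.44 × 0.0952 × 1.84 = 1.12808
(2) 0.0145 × 22.8 × 3.68 = 1.21661
Highest is cycle (2) at 1.2166 (>1, arbitrage).

1.2166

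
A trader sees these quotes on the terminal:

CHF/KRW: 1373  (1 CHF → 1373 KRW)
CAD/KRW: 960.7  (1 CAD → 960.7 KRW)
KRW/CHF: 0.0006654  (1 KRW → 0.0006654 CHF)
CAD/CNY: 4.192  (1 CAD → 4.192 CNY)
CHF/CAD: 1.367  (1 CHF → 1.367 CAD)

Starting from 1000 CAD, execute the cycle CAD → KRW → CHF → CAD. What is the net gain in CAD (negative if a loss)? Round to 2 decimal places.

-126.15

1000 CAD × 960.7 = 960700 KRW
960700 KRW × 0.0006654 = 639.24978 CHF
639.24978 CHF × 1.367 = 873.85444926 CAD
Net change: 873.85444926 − 1000 = -126.14555074 CAD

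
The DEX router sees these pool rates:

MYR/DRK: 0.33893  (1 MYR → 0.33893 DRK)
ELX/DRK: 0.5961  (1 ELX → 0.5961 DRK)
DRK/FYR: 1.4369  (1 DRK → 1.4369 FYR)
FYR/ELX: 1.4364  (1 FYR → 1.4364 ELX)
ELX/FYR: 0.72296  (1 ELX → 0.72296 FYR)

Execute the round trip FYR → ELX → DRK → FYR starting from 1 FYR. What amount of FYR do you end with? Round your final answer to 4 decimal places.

1.2303

1 FYR × 1.4364 = 1.4364 ELX
1.4364 ELX × 0.5961 = 0.85623804 DRK
0.85623804 DRK × 1.4369 = 1.230328439676 FYR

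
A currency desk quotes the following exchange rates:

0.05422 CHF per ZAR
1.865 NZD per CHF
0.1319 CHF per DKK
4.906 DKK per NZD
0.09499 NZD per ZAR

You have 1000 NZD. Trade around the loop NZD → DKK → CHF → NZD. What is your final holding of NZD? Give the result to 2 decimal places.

1206.84

1000 NZD × 4.906 = 4906 DKK
4906 DKK × 0.1319 = 647.1014 CHF
647.1014 CHF × 1.865 = 1206.844111 NZD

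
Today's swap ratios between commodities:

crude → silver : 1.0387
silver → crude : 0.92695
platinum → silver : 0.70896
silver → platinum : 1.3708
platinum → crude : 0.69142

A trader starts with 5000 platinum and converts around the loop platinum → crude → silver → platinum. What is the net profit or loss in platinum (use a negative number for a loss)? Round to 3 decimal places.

5000 platinum × 0.69142 = 3457.1 crude
3457.1 crude × 1.0387 = 3590.88977 silver
3590.88977 silver × 1.3708 = 4922.391696716 platinum
Net change: 4922.391696716 − 5000 = -77.608303284 platinum

-77.608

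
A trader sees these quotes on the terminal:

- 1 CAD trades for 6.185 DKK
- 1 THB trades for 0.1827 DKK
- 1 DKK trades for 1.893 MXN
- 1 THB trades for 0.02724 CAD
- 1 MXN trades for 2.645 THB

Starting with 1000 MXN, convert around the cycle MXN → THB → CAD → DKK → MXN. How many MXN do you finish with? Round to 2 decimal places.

843.57

1000 MXN × 2.645 = 2645 THB
2645 THB × 0.02724 = 72.0498 CAD
72.0498 CAD × 6.185 = 445.628013 DKK
445.628013 DKK × 1.893 = 843.573828609 MXN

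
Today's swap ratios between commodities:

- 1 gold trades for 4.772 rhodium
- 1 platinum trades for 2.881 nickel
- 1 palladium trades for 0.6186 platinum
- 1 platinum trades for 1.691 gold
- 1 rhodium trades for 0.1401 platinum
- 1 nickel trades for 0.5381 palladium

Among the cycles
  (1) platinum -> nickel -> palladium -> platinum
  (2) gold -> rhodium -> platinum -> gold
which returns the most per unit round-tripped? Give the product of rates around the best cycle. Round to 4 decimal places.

1.1305

(1) 2.881 × 0.5381 × 0.6186 = 0.95899
(2) 4.772 × 0.1401 × 1.691 = 1.13053
Highest is cycle (2) at 1.1305 (>1, arbitrage).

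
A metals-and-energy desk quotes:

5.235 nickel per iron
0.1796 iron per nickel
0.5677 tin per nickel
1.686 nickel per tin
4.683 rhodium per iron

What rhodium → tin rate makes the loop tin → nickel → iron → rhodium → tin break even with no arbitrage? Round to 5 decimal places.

Known legs of the cycle: 1.686 × 0.1796 × 4.683 = 1.4180386248
For no arbitrage the full-cycle product must be 1, so the missing rate is 1 / 1.4180386248 ≈ 0.7051994.

0.70520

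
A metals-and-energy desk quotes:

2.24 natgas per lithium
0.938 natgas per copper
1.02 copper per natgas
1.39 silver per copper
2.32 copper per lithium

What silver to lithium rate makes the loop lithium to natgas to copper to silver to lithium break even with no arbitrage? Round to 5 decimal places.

Known legs of the cycle: 2.24 × 1.02 × 1.39 = 3.175872
For no arbitrage the full-cycle product must be 1, so the missing rate is 1 / 3.175872 ≈ 0.3148742.

0.31487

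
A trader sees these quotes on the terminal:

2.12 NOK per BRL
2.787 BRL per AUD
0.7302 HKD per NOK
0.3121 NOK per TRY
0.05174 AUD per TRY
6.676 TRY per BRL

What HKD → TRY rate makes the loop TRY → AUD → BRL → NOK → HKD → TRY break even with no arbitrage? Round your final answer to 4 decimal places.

Known legs of the cycle: 0.05174 × 2.787 × 2.12 × 0.7302 = 0.22322410102512
For no arbitrage the full-cycle product must be 1, so the missing rate is 1 / 0.22322410102512 ≈ 4.479803.

4.4798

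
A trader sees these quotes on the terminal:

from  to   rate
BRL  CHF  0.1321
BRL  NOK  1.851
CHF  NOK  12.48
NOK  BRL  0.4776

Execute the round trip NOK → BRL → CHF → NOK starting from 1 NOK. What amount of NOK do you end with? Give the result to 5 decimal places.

1 NOK × 0.4776 = 0.4776 BRL
0.4776 BRL × 0.1321 = 0.06309096 CHF
0.06309096 CHF × 12.48 = 0.7873751808 NOK

0.78738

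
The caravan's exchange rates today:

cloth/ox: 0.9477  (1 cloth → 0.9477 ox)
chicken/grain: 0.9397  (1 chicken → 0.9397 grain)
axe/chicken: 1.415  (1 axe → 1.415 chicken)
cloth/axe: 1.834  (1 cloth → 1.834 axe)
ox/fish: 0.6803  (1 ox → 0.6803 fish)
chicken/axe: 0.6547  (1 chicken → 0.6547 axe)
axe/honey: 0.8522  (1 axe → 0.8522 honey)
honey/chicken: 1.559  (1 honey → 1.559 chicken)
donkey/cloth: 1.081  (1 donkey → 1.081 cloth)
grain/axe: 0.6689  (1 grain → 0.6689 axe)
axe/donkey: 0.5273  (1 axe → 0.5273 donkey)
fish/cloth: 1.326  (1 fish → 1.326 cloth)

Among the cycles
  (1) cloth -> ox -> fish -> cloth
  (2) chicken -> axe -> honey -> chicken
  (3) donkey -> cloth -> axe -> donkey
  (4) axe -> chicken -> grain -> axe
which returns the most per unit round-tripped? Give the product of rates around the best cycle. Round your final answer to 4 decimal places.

1.0454

(1) 0.9477 × 0.6803 × 1.326 = 0.85490
(2) 0.6547 × 0.8522 × 1.559 = 0.86982
(3) 1.081 × 1.834 × 0.5273 = 1.04540
(4) 1.415 × 0.9397 × 0.6689 = 0.88942
Highest is cycle (3) at 1.0454 (>1, arbitrage).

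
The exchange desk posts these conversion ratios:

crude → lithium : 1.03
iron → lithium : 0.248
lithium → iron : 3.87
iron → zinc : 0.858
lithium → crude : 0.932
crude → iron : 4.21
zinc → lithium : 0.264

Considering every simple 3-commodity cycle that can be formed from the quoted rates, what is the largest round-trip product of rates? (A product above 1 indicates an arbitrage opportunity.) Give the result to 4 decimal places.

0.9731

lithium→crude→iron→lithium: 0.932 × 4.21 × 0.248 = 0.97308
lithium→iron→zinc→lithium: 3.87 × 0.858 × 0.264 = 0.87660
Maximum is lithium→crude→iron→lithium at 0.9731; no arbitrage — every cycle loses value.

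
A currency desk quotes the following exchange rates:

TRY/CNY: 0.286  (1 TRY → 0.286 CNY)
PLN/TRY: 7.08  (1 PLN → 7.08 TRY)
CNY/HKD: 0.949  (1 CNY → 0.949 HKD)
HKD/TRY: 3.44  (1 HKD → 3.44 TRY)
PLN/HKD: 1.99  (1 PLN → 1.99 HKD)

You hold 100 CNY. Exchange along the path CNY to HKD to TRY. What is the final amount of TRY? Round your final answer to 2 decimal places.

100 CNY × 0.949 = 94.9 HKD
94.9 HKD × 3.44 = 326.456 TRY

326.46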